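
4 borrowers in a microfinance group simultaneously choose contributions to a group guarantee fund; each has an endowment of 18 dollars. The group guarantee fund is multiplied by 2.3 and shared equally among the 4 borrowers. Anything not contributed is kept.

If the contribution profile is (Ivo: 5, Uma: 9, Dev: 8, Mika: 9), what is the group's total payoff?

Total contributed: 5 + 9 + 8 + 9 = 31; total kept: 4 × 18 − 31 = 41.
The group guarantee fund pays out 2.3 × 31 = 71.30 in aggregate.
Group total = 41 + 71.30 = 112.30.

112.30 dollars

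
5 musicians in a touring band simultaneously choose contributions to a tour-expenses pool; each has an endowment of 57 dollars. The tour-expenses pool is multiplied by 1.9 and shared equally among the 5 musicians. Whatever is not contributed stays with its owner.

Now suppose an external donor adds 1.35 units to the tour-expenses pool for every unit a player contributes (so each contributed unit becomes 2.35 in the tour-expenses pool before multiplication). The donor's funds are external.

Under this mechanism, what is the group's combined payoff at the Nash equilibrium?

With the mechanism, a contributed unit returns 1.9 × 2.35 / 5 = 0.8930 per unit of net cost — still below 1 — so contributing 0 remains dominant for every player.
At the Nash equilibrium no one contributes; group total payoff = 5 × 57 = 285.

285.00 dollars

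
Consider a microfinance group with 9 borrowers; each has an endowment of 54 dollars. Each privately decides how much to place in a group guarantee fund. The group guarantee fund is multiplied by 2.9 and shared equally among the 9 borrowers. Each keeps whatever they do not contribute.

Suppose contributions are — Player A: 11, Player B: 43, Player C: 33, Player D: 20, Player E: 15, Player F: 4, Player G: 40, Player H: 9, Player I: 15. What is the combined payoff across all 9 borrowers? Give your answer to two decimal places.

Total contributed: 11 + 43 + 33 + 20 + 15 + 4 + 40 + 9 + 15 = 190; total kept: 9 × 54 − 190 = 296.
The group guarantee fund pays out 2.9 × 190 = 551.00 in aggregate.
Group total = 296 + 551.00 = 847.00.

847.00 dollars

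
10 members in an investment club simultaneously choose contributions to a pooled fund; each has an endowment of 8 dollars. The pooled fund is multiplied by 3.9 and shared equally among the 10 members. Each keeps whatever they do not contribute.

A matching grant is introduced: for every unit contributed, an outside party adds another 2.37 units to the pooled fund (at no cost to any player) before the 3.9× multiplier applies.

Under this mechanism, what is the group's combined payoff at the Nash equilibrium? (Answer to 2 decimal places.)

1051.44 dollars

With the mechanism, a contributed unit returns 3.9 × 3.37 / 10 = 1.3143 per unit of net cost to the contributor — now above 1 — so contributing fully is weakly dominant for every player.
At the Nash equilibrium everyone contributes 8. Group total payoff = 3.9 × 3.37 × 80 = 1051.44.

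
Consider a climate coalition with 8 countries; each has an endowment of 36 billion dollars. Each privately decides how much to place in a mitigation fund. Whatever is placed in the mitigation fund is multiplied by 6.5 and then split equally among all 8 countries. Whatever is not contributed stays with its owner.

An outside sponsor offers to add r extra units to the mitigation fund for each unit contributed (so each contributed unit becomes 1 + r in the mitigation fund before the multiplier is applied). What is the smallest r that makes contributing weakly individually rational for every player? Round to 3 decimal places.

With matching at rate r, one contributed unit becomes (1 + r) in the mitigation fund and returns 6.5 × (1 + r) / 8 to the contributor.
Setting this equal to 1: 1 + r = 8/6.5 = 1.2308.
So the minimum matching rate is r = 1.2308 − 1 = 0.231.

0.231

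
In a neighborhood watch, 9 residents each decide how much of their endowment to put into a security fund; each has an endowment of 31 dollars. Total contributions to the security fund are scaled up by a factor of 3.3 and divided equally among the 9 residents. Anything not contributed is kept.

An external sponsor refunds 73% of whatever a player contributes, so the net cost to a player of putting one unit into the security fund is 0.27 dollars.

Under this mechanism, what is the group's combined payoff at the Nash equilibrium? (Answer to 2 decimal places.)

With the mechanism, a contributed unit returns (3.3/9) / 0.27 = 1.3580 per unit of net cost to the contributor — now above 1 — so contributing fully is weakly dominant for every player.
At the Nash equilibrium everyone contributes 31. Group total payoff = 9 × (31 × 0.73 + 3.3 × 31) = 1124.37.

1124.37 dollars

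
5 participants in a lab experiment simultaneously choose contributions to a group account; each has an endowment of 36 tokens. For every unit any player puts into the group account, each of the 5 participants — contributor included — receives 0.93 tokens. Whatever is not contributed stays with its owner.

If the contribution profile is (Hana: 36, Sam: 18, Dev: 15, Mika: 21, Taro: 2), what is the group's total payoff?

Total contributed: 36 + 18 + 15 + 21 + 2 = 92; total kept: 5 × 36 − 92 = 88.
The group account pays out 0.93 × 5 × 92 = 427.80 in aggregate.
Group total = 88 + 427.80 = 515.80.

515.80 tokens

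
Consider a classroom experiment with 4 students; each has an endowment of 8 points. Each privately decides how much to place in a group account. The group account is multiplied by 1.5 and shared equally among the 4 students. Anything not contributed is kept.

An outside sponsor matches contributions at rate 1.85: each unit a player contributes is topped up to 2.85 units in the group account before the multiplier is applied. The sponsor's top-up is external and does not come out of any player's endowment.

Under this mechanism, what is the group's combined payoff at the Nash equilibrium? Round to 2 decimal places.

The effective private return per unit is now 1.5 × 2.85 / 4 = 1.0688 > 1, so every player's dominant strategy flips to full contribution.
At the Nash equilibrium everyone contributes 8. Group total payoff = 1.5 × 2.85 × 32 = 136.80.

136.80 points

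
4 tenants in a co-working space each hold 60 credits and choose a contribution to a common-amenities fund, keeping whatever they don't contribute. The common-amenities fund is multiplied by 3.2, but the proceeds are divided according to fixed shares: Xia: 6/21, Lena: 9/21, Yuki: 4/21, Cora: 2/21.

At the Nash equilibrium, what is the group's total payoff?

For player j, contributing a unit is worthwhile iff 3.2 × (j's share) ≥ 1, i.e. iff j's share is at least 0.3125.
Only Lena (9/21) clears that bar, contributing 60; the remaining 3 contribute 0. Total contributed: 60.
The common-amenities fund pays out 3.2 × 60 = 192.00 in total (split across the unequal shares, but the aggregate is all that matters for the group sum).
The 3 free-riders keep 60 each, adding 180. Group total = 180 + 192.00 = 372.00.

372.00 credits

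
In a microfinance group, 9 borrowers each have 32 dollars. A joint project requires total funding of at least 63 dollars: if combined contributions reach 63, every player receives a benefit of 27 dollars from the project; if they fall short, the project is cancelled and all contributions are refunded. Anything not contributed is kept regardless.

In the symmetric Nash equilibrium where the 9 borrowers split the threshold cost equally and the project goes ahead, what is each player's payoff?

52 dollars

Equal share of the threshold: 63/9 = 7.
At this profile no one gains by cutting their contribution: any cut drops the total below 63, the project is cancelled, contributions are refunded, and the deviator ends with 32, which is less than 32 − 7 + 27 = 52. Contributing more than 7 just wastes the excess. So contributing exactly 7 is a best response.
Each player's payoff: 32 − 7 + 27 = 52.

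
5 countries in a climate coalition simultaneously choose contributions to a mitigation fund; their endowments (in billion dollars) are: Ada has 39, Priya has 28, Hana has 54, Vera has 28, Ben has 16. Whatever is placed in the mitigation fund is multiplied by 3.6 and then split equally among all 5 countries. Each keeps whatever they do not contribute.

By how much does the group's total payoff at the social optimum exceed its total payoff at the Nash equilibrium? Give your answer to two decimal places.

The private return per contributed unit is 3.6/5 = 0.7200 < 1 for every player regardless of endowment, so the Nash equilibrium is zero contribution and the group total is Σ E_j = 39 + 28 + 54 + 28 + 16 = 165.
Each contributed unit returns 3.600 to the group, so the social optimum is full contribution by everyone: group total = 3.600 × 165 = 594.00.
Efficiency loss = (3.600 − 1) × 165 = 429.00.

429.00 billion dollars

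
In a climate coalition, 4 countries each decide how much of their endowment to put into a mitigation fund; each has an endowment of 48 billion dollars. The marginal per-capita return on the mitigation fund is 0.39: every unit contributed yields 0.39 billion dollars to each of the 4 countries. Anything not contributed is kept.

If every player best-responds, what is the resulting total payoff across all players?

The private return per contributed unit is 0.39 < 1, so contributing 0 is dominant for every player. At the Nash equilibrium everyone keeps their 48, and the group total is 4 × 48 = 192.

192.00 billion dollars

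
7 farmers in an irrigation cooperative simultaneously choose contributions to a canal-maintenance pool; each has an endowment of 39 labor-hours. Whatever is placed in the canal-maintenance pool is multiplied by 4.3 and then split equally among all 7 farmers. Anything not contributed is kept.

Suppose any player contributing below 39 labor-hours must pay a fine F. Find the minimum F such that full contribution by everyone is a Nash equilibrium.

15.04 labor-hours

Given the others contribute fully, the best deviation is to contribute 0 (any partial contribution still incurs the fine and gives up units whose private return 0.6143 is below 1).
Deviating from 39 to 0 saves 39 labor-hours but forfeits the deviator's share of the drop in the canal-maintenance pool: 4.3/7 × 39 = 23.96.
So the deviation gain is 39 − 23.96 = 15.04, and the fine must be at least 15.04 labor-hours to wipe it out.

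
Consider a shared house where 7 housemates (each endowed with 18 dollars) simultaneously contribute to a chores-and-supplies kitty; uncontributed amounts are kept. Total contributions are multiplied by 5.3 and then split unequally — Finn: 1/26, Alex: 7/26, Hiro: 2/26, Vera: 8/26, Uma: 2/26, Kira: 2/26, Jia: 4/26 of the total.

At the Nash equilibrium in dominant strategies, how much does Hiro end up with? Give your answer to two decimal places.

A player with share s gets back 5.3·s per unit contributed, so full contribution is dominant for anyone with s > 1/5.3 = 0.1887 and zero contribution is dominant for anyone below.
Alex and Vera are above the threshold, contributing 18 each; the remaining 5 contribute 0. Total contributed: 36.
Hiro keeps 18 and receives 5.3 × 36 × 2/26 = 14.68 from the chores-and-supplies kitty, for a payoff of 32.68.

32.68 dollars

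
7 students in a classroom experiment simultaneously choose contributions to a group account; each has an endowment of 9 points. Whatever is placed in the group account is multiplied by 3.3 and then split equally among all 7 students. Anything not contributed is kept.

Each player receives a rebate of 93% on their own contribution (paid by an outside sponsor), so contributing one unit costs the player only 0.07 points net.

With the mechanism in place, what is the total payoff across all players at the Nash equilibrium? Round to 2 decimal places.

266.49 points

Under the mechanism each unit contributed yields (3.3/7) / 0.07 = 6.7347 back to its contributor per unit of net cost, which exceeds 1, making full contribution the dominant choice for everyone.
So the Nash equilibrium is full contribution by all 7; the group earns 7 × (9 × 0.93 + 3.3 × 9) = 266.49.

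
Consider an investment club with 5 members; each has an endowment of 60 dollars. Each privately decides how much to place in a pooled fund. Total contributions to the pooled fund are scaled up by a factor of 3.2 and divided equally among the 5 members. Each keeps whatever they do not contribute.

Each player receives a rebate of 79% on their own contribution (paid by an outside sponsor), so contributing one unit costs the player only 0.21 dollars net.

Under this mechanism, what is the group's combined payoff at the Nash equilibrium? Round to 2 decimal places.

1197.00 dollars

The effective private return per unit is now (3.2/5) / 0.21 = 3.0476 > 1, so every player's dominant strategy flips to full contribution.
At the Nash equilibrium everyone contributes 60. Group total payoff = 5 × (60 × 0.79 + 3.2 × 60) = 1197.00.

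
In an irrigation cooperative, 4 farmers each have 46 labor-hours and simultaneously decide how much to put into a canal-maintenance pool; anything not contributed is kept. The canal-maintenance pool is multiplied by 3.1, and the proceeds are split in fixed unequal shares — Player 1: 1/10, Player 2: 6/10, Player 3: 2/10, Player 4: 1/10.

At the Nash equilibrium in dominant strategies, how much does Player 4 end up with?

60.26 labor-hours

Each unit j contributes comes back to j as 3.1 × (j's share), so j prefers to contribute only if that share exceeds 1/3.1 = 0.3226; otherwise keeping the unit dominates.
The only share above 0.3226 is Player 2's 6/10, contributing 46; the remaining 3 contribute 0. Total contributed: 46.
Player 4 keeps 46 and receives 3.1 × 46 × 1/10 = 14.26 from the canal-maintenance pool, for a payoff of 60.26.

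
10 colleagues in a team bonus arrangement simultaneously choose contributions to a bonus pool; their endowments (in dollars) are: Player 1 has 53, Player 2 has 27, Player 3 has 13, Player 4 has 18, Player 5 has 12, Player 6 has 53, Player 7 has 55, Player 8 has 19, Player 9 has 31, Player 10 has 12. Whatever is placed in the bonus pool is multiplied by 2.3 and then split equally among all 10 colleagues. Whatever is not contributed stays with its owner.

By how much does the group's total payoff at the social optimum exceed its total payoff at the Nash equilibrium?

380.90 dollars

The private return per contributed unit is 2.3/10 = 0.2300 < 1 for every player regardless of endowment, so the Nash equilibrium is zero contribution and the group total is Σ E_j = 53 + 27 + 13 + 18 + 12 + 53 + 55 + 19 + 31 + 12 = 293.
Each contributed unit returns 2.300 to the group, so the social optimum is full contribution by everyone: group total = 2.300 × 293 = 673.90.
Efficiency loss = (2.300 − 1) × 293 = 380.90.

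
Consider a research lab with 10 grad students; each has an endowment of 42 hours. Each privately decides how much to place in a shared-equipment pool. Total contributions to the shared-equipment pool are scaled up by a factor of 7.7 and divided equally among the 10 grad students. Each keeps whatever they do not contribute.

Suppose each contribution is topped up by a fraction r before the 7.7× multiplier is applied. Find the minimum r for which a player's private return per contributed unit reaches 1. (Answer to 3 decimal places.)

With matching at rate r, one contributed unit becomes (1 + r) in the shared-equipment pool and returns 7.7 × (1 + r) / 10 to the contributor.
Setting this equal to 1: 1 + r = 10/7.7 = 1.2987.
So the minimum matching rate is r = 1.2987 − 1 = 0.299.

0.299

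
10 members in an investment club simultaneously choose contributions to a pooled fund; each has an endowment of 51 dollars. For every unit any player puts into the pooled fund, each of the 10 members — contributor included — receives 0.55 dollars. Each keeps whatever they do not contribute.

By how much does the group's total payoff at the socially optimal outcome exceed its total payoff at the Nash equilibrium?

2295.00 dollars

The private return per contributed unit is 0.55 < 1, so contributing 0 is dominant for every player. At the Nash equilibrium everyone keeps their 51, and the group total is 10 × 51 = 510.
Each contributed unit returns 5.500 to the group as a whole (0.55 to each of 10 players), which exceeds 1, so the social optimum is full contribution: group total = 5.500 × 510 = 2805.00.
Efficiency loss = 2805.00 − 510 = 2295.00.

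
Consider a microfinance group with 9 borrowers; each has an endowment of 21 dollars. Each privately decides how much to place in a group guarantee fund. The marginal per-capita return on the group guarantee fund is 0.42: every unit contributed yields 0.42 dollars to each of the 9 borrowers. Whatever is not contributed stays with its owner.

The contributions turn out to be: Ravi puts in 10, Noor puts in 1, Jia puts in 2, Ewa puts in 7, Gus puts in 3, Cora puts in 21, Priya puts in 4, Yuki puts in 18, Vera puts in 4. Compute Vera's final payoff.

Total contributed: 10 + 1 + 2 + 7 + 3 + 21 + 4 + 18 + 4 = 70.
Each receives 0.42 × 70 = 29.40 from the group guarantee fund.
Vera keeps 21 − 4 = 17, so Vera's payoff is 17 + 29.40 = 46.40.

46.40 dollars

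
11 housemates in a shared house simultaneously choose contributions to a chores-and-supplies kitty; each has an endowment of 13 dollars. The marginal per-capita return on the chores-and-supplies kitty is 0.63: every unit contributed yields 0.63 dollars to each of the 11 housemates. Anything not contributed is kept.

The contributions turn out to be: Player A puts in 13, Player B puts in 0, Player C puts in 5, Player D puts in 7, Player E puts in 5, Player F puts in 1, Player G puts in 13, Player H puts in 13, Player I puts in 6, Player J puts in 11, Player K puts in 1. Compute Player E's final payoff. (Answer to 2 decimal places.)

55.25 dollars

Total contributed: 13 + 0 + 5 + 7 + 5 + 1 + 13 + 13 + 6 + 11 + 1 = 75.
Each receives 0.63 × 75 = 47.25 from the chores-and-supplies kitty.
Player E keeps 13 − 5 = 8, so Player E's payoff is 8 + 47.25 = 55.25.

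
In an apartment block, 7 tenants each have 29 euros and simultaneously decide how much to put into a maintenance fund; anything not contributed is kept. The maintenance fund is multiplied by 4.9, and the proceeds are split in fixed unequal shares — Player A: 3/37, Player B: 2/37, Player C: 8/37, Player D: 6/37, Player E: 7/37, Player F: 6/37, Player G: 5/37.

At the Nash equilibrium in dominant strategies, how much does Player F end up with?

52.04 euros

Each unit j contributes comes back to j as 4.9 × (j's share), so j prefers to contribute only if that share exceeds 1/4.9 = 0.2041; otherwise keeping the unit dominates.
Only Player C (8/37) clears that bar, contributing 29; the remaining 6 contribute 0. Total contributed: 29.
Player F keeps 29 and receives 4.9 × 29 × 6/37 = 23.04 from the maintenance fund, for a payoff of 52.04.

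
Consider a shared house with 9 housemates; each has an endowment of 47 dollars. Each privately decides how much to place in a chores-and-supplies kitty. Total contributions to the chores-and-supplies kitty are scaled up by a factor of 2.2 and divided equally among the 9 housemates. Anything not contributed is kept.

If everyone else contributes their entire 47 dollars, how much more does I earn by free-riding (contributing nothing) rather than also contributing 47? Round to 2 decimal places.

35.51 dollars

Switching from a contribution of 47 to 0 lets I keep an extra 47 dollars, but lowers the chores-and-supplies kitty by 47, which costs I their own share of that drop: 2.2/9 × 47 = 11.49.
Net gain = 47 − 11.49 = 35.51. The private return per contributed unit (0.2444) is below 1, so free-riding is indeed the best response regardless of what the others do.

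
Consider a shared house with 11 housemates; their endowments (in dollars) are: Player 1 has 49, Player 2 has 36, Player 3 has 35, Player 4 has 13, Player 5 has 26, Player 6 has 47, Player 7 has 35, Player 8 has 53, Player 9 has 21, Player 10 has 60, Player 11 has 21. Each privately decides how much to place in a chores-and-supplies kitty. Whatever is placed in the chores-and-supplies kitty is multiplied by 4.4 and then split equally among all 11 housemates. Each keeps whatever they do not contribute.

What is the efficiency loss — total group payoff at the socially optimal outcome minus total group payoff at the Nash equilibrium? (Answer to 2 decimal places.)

The private return per contributed unit is 4.4/11 = 0.4000 < 1 for every player regardless of endowment, so the Nash equilibrium is zero contribution and the group total is Σ E_j = 49 + 36 + 35 + 13 + 26 + 47 + 35 + 53 + 21 + 60 + 21 = 396.
Each contributed unit returns 4.400 to the group, so the social optimum is full contribution by everyone: group total = 4.400 × 396 = 1742.40.
Efficiency loss = (4.400 − 1) × 396 = 1346.40.

1346.40 dollars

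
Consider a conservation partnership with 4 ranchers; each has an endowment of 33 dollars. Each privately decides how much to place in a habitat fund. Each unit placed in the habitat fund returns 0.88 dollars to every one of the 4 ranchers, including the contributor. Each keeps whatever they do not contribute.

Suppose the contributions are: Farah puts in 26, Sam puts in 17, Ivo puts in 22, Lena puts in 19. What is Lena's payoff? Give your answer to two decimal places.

Total contributed: 26 + 17 + 22 + 19 = 84.
Each receives 0.88 × 84 = 73.92 from the habitat fund.
Lena keeps 33 − 19 = 14, so Lena's payoff is 14 + 73.92 = 87.92.

87.92 dollars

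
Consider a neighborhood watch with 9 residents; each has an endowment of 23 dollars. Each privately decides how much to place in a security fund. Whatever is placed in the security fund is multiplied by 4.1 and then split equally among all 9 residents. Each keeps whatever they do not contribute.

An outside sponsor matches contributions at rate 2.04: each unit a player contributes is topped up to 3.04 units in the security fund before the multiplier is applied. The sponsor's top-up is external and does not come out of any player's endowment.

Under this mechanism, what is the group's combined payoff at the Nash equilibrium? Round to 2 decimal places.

With the mechanism, a contributed unit returns 4.1 × 3.04 / 9 = 1.3849 per unit of net cost to the contributor — now above 1 — so contributing fully is weakly dominant for every player.
At the Nash equilibrium everyone contributes 23. Group total payoff = 4.1 × 3.04 × 207 = 2580.05.

2580.05 dollars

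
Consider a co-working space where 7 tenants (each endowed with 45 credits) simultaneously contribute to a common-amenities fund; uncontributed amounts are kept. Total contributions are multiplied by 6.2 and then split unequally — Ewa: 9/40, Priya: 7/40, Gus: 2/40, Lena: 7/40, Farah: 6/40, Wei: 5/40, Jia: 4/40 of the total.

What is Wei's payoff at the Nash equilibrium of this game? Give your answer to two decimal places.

149.63 credits

Each unit j contributes comes back to j as 6.2 × (j's share), so j prefers to contribute only if that share exceeds 1/6.2 = 0.1613; otherwise keeping the unit dominates.
Ewa, Priya and Lena clear that bar, contributing 45 each; the remaining 4 contribute 0. Total contributed: 135.
Wei keeps 45 and receives 6.2 × 135 × 5/40 = 104.63 from the common-amenities fund, for a payoff of 149.63.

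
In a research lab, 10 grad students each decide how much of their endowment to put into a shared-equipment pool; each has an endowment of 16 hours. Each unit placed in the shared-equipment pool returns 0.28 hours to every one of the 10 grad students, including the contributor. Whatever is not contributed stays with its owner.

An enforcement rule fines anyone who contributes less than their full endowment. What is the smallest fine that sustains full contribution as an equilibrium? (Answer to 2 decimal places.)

11.52 hours

Given the others contribute fully, the best deviation is to contribute 0 (any partial contribution still incurs the fine and gives up units whose private return 0.28 is below 1).
Deviating from 16 to 0 saves 16 hours but forfeits the deviator's share of the drop in the shared-equipment pool: 0.28 × 16 = 4.48.
So the deviation gain is 16 − 4.48 = 11.52, and the fine must be at least 11.52 hours to wipe it out.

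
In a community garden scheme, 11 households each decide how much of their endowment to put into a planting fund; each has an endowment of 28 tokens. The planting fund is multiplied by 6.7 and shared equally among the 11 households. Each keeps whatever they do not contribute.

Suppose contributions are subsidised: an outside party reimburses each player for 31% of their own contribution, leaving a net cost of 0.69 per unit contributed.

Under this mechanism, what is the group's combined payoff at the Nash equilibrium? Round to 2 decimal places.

The effective private return is (6.7/11) / 0.69 = 0.8827, which is still under 1, so the mechanism doesn't change anyone's dominant strategy: zero contribution.
Everyone keeps their endowment and the group total is 11 × 28 = 308.

308.00 tokens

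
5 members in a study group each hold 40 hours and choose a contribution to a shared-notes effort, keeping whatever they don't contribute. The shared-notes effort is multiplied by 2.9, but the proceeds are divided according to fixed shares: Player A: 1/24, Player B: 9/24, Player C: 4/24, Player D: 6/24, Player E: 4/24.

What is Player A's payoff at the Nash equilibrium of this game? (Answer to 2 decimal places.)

44.83 hours

A player with share s gets back 2.9·s per unit contributed, so full contribution is dominant for anyone with s > 1/2.9 = 0.3448 and zero contribution is dominant for anyone below.
The only share above 0.3448 is Player B's 9/24, contributing 40; the remaining 4 contribute 0. Total contributed: 40.
Player A keeps 40 and receives 2.9 × 40 × 1/24 = 4.83 from the shared-notes effort, for a payoff of 44.83.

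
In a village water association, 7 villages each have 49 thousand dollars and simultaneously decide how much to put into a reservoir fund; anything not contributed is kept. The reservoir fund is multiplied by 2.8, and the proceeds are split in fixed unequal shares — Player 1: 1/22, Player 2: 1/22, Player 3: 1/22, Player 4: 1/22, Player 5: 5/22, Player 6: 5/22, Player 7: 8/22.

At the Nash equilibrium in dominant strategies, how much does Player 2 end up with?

55.24 thousand dollars

A player with share s gets back 2.8·s per unit contributed, so full contribution is dominant for anyone with s > 1/2.8 = 0.3571 and zero contribution is dominant for anyone below.
Player 7 alone (share 8/22) is above the threshold, contributing 49; the remaining 6 contribute 0. Total contributed: 49.
Player 2 keeps 49 and receives 2.8 × 49 × 1/22 = 6.24 from the reservoir fund, for a payoff of 55.24.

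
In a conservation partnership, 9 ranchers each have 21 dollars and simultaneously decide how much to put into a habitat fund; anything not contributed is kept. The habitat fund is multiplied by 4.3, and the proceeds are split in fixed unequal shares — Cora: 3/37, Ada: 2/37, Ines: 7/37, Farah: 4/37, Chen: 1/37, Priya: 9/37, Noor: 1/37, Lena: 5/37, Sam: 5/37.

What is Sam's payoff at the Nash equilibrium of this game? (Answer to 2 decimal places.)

Player j's private return per contributed unit is 4.3 × (j's share). Contributing is weakly dominant for j when that share is at least 1/4.3 = 0.2326, and contributing 0 is dominant otherwise.
Only Priya (9/37) clears that bar, contributing 21; the remaining 8 contribute 0. Total contributed: 21.
Sam keeps 21 and receives 4.3 × 21 × 5/37 = 12.20 from the habitat fund, for a payoff of 33.20.

33.20 dollars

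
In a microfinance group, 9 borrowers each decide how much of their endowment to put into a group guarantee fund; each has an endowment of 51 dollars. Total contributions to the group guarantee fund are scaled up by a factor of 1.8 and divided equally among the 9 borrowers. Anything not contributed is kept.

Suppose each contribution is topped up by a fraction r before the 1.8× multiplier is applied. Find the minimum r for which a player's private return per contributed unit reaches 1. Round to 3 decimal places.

With matching at rate r, one contributed unit becomes (1 + r) in the group guarantee fund and returns 1.8 × (1 + r) / 9 to the contributor.
Setting this equal to 1: 1 + r = 9/1.8 = 5.0000.
So the minimum matching rate is r = 5.0000 − 1 = 4.000.

4.000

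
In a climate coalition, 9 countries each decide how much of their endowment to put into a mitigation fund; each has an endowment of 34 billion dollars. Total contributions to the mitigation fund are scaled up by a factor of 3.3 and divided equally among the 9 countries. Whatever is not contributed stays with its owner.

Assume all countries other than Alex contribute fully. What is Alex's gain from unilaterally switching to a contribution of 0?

Switching from a contribution of 34 to 0 lets Alex keep an extra 34 billion dollars, but lowers the mitigation fund by 34, which costs Alex their own share of that drop: 3.3/9 × 34 = 12.47.
Net gain = 34 − 12.47 = 21.53. The private return per contributed unit (0.3667) is below 1, so free-riding is indeed the best response regardless of what the others do.

21.53 billion dollars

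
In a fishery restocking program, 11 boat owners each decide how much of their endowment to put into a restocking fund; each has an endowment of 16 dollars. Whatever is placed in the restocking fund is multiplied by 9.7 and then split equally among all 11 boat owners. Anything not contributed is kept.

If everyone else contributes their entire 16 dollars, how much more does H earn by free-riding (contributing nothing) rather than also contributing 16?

1.89 dollars

Switching from a contribution of 16 to 0 lets H keep an extra 16 dollars, but lowers the restocking fund by 16, which costs H their own share of that drop: 9.7/11 × 16 = 14.11.
Net gain = 16 − 14.11 = 1.89. The private return per contributed unit (0.8818) is below 1, so free-riding is indeed the best response regardless of what the others do.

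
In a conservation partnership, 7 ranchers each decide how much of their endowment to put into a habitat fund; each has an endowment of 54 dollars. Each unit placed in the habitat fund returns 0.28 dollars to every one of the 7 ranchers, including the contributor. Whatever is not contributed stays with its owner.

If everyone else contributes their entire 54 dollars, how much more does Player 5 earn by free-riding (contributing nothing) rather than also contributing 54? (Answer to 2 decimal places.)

38.88 dollars

Switching from a contribution of 54 to 0 lets Player 5 keep an extra 54 dollars, but lowers the habitat fund by 54, which costs Player 5 their own share of that drop: 0.28 × 54 = 15.12.
Net gain = 54 − 15.12 = 38.88. The private return per contributed unit (0.28) is below 1, so free-riding is indeed the best response regardless of what the others do.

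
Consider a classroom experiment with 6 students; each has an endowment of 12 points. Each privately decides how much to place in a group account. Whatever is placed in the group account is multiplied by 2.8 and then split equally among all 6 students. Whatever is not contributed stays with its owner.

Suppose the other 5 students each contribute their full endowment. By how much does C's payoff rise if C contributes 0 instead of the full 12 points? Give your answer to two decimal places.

Switching from a contribution of 12 to 0 lets C keep an extra 12 points, but lowers the group account by 12, which costs C their own share of that drop: 2.8/6 × 12 = 5.60.
Net gain = 12 − 5.60 = 6.40. The private return per contributed unit (0.4667) is below 1, so free-riding is indeed the best response regardless of what the others do.

6.40 points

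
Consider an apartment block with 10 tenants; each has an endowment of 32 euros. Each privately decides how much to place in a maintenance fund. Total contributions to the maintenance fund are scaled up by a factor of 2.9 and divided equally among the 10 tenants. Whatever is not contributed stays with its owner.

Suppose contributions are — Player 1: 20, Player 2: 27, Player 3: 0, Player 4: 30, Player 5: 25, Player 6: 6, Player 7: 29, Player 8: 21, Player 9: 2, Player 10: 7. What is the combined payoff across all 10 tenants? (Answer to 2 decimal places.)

Total contributed: 20 + 27 + 0 + 30 + 25 + 6 + 29 + 21 + 2 + 7 = 167; total kept: 10 × 32 − 167 = 153.
The maintenance fund pays out 2.9 × 167 = 484.30 in aggregate.
Group total = 153 + 484.30 = 637.30.

637.30 euros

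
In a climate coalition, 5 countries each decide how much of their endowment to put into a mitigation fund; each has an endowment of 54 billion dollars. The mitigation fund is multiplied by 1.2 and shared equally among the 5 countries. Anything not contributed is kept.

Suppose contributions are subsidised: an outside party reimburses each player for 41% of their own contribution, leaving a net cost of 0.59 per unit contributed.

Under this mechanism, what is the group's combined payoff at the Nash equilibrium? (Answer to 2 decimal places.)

With the mechanism, a contributed unit returns (1.2/5) / 0.59 = 0.4068 per unit of net cost — still below 1 — so contributing 0 remains dominant for every player.
Everyone keeps their endowment and the group total is 5 × 54 = 270.

270.00 billion dollars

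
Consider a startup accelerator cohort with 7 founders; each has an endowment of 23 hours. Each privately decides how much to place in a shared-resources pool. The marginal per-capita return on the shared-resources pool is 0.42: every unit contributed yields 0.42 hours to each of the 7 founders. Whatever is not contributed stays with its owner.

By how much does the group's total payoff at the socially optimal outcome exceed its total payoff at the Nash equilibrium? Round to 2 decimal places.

The private return per contributed unit is 0.42 < 1, so contributing 0 is dominant for every player. At the Nash equilibrium everyone keeps their 23, and the group total is 7 × 23 = 161.
Each contributed unit returns 2.940 to the group as a whole (0.42 to each of 7 players), which exceeds 1, so the social optimum is full contribution: group total = 2.940 × 161 = 473.34.
Efficiency loss = 473.34 − 161 = 312.34.

312.34 hours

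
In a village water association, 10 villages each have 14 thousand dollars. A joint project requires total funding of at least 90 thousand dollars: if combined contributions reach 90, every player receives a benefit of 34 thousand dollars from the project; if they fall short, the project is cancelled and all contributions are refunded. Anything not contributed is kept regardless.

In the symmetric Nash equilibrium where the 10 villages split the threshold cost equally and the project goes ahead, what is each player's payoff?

Equal share of the threshold: 90/10 = 9.
At this profile no one gains by cutting their contribution: any cut drops the total below 90, the project is cancelled, contributions are refunded, and the deviator ends with 14, which is less than 14 − 9 + 34 = 39. Contributing more than 9 just wastes the excess. So contributing exactly 9 is a best response.
Each player's payoff: 14 − 9 + 34 = 39.

39 thousand dollars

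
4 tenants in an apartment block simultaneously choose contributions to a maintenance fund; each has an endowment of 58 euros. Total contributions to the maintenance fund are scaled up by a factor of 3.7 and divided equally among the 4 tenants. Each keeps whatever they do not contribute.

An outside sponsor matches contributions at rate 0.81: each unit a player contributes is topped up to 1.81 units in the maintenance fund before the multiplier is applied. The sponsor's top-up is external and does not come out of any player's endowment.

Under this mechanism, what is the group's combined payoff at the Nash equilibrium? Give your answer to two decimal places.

Under the mechanism each unit contributed yields 3.7 × 1.81 / 4 = 1.6743 back to its contributor per unit of net cost, which exceeds 1, making full contribution the dominant choice for everyone.
So the Nash equilibrium is full contribution by all 4; the group earns 3.7 × 1.81 × 232 = 1553.70.

1553.70 euros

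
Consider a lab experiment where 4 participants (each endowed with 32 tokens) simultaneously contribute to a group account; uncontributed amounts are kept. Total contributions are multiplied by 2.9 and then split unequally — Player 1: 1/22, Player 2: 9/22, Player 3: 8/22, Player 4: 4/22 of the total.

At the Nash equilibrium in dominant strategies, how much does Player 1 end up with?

For player j, contributing a unit is worthwhile iff 2.9 × (j's share) ≥ 1, i.e. iff j's share is at least 0.3448.
The shares above 0.3448 belong to Player 2 and Player 3, contributing 32 each; the remaining 2 contribute 0. Total contributed: 64.
Player 1 keeps 32 and receives 2.9 × 64 × 1/22 = 8.44 from the group account, for a payoff of 40.44.

40.44 tokens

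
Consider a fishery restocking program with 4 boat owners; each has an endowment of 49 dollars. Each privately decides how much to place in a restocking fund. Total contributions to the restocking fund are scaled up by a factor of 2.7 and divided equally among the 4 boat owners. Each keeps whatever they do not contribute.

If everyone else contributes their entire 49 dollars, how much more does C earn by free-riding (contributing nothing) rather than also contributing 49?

15.93 dollars

Switching from a contribution of 49 to 0 lets C keep an extra 49 dollars, but lowers the restocking fund by 49, which costs C their own share of that drop: 2.7/4 × 49 = 33.07.
Net gain = 49 − 33.07 = 15.93. The private return per contributed unit (0.6750) is below 1, so free-riding is indeed the best response regardless of what the others do.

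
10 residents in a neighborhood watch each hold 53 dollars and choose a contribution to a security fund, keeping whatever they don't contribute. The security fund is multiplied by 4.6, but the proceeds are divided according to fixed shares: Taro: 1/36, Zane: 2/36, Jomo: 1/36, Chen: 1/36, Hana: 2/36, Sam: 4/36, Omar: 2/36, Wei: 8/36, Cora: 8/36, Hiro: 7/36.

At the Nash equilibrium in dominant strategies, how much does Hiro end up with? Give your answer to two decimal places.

Each unit j contributes comes back to j as 4.6 × (j's share), so j prefers to contribute only if that share exceeds 1/4.6 = 0.2174; otherwise keeping the unit dominates.
The shares above 0.2174 belong to Wei and Cora, contributing 53 each; the remaining 8 contribute 0. Total contributed: 106.
Hiro keeps 53 and receives 4.6 × 106 × 7/36 = 94.81 from the security fund, for a payoff of 147.81.

147.81 dollars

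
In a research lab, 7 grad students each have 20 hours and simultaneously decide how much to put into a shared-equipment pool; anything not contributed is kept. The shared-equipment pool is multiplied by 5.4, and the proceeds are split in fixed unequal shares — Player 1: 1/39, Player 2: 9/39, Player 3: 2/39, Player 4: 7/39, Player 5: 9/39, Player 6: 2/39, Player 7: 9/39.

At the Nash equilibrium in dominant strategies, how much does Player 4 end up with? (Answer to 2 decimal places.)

A player with share s gets back 5.4·s per unit contributed, so full contribution is dominant for anyone with s > 1/5.4 = 0.1852 and zero contribution is dominant for anyone below.
The shares above 0.1852 belong to Player 2, Player 5 and Player 7, contributing 20 each; the remaining 4 contribute 0. Total contributed: 60.
Player 4 keeps 20 and receives 5.4 × 60 × 7/39 = 58.15 from the shared-equipment pool, for a payoff of 78.15.

78.15 hours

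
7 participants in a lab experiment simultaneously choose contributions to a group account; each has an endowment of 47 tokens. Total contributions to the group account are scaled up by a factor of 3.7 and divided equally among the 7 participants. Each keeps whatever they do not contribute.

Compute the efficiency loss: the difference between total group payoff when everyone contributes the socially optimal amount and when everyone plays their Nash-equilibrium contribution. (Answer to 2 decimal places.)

Each contributed unit returns 3.7/7 = 0.5286 to its contributor — below 1 — so contributing 0 is dominant for every player. At the Nash equilibrium everyone keeps their 47, and the group total is 7 × 47 = 329.
Each contributed unit returns 3.700 to the group as a whole (0.5286 to each of 7 players), which exceeds 1, so the social optimum is full contribution: group total = 3.700 × 329 = 1217.30.
Efficiency loss = 1217.30 − 329 = 888.30.

888.30 tokens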